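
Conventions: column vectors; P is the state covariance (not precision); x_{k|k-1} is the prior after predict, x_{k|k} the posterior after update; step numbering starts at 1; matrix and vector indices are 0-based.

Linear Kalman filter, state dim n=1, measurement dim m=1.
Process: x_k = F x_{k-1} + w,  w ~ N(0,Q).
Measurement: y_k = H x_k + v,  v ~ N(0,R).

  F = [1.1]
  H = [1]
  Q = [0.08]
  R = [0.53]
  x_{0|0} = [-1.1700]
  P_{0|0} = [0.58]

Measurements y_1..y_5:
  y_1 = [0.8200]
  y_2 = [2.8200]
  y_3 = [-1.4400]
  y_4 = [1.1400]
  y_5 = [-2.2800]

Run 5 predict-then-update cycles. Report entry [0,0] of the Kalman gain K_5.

K[0,0] = 0.3865

step 1: x^-=[-1.2870]  P^-=[0.7818]  S=[1.3118]  K=[0.5960]  nu=[2.1070]  x^+=[-0.0313]  P^+=[0.3159]
step 2: x^-=[-0.0344]  P^-=[0.4622]  S=[0.9922]  K=[0.4658]  nu=[2.8544]  x^+=[1.2953]  P^+=[0.2469]
step 3: x^-=[1.4248]  P^-=[0.3787]  S=[0.9087]  K=[0.4168]  nu=[-2.8648]  x^+=[0.2308]  P^+=[0.2209]
step 4: x^-=[0.2539]  P^-=[0.3473]  S=[0.8773]  K=[0.3959]  nu=[0.8861]  x^+=[0.6047]  P^+=[0.2098]
step 5: x^-=[0.6651]  P^-=[0.3339]  S=[0.8639]  K=[0.3865]  nu=[-2.9451]  x^+=[-0.4731]  P^+=[0.2048]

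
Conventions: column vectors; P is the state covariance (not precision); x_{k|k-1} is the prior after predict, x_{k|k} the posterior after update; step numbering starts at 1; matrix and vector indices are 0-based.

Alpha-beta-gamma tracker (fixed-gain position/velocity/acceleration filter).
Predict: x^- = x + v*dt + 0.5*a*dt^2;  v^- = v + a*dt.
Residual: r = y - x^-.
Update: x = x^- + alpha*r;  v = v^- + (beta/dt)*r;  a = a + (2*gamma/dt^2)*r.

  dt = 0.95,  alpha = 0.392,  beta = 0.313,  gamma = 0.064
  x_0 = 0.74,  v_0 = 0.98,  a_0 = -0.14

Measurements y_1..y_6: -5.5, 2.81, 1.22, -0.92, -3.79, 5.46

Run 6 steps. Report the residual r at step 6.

resid = 8.6144

step 1: x_pred=1.6078  r=-7.1078  x^+=-1.1784  v^+=-1.4948  a^+=-1.1481
step 2: x_pred=-3.1166  r=5.9266  x^+=-0.7934  v^+=-0.6329  a^+=-0.3075
step 3: x_pred=-1.5334  r=2.7534  x^+=-0.4541  v^+=-0.0179  a^+=0.0830
step 4: x_pred=-0.4336  r=-0.4864  x^+=-0.6242  v^+=-0.0993  a^+=0.0140
step 5: x_pred=-0.7123  r=-3.0777  x^+=-1.9187  v^+=-1.1000  a^+=-0.4225
step 6: x_pred=-3.1544  r=8.6144  x^+=0.2224  v^+=1.3368  a^+=0.7992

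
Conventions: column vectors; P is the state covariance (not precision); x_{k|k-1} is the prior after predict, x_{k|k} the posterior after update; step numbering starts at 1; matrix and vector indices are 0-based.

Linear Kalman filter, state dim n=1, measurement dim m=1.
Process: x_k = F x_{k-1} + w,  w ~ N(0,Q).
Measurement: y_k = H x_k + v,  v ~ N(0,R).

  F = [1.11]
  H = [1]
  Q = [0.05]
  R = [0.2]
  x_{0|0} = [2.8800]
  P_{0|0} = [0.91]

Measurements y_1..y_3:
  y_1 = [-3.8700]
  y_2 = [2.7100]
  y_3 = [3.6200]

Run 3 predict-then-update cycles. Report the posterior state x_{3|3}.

step 1: x^-=[3.1968]  P^-=[1.1712]  S=[1.3712]  K=[0.8541]  nu=[-7.0668]  x^+=[-2.8393]  P^+=[0.1708]
step 2: x^-=[-3.1516]  P^-=[0.2605]  S=[0.4605]  K=[0.5657]  nu=[5.8616]  x^+=[0.1641]  P^+=[0.1131]
step 3: x^-=[0.1822]  P^-=[0.1894]  S=[0.3894]  K=[0.4864]  nu=[3.4378]  x^+=[1.8543]  P^+=[0.0973]

x_post = [1.8543]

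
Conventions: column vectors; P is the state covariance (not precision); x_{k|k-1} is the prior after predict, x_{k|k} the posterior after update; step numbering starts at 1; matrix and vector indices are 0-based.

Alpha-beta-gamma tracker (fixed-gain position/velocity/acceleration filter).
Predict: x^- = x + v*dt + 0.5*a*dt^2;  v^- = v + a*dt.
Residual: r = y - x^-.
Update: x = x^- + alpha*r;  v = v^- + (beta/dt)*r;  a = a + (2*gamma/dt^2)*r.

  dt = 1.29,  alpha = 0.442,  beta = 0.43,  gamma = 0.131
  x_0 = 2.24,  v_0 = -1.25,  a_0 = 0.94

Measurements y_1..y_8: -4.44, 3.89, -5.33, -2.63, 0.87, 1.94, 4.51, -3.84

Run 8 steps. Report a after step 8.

step 1: x_pred=1.4096  r=-5.8496  x^+=-1.1759  v^+=-1.9873  a^+=0.0190
step 2: x_pred=-3.7237  r=7.6137  x^+=-0.3584  v^+=0.5751  a^+=1.2177
step 3: x_pred=1.3967  r=-6.7267  x^+=-1.5765  v^+=-0.0962  a^+=0.1587
step 4: x_pred=-1.5686  r=-1.0614  x^+=-2.0377  v^+=-0.2453  a^+=-0.0084
step 5: x_pred=-2.3613  r=3.2313  x^+=-0.9330  v^+=0.8208  a^+=0.5003
step 6: x_pred=0.5421  r=1.3979  x^+=1.1600  v^+=1.9322  a^+=0.7204
step 7: x_pred=4.2519  r=0.2581  x^+=4.3660  v^+=2.9475  a^+=0.7610
step 8: x_pred=8.8014  r=-12.6414  x^+=3.2139  v^+=-0.2846  a^+=-1.2293

a_post = -1.2293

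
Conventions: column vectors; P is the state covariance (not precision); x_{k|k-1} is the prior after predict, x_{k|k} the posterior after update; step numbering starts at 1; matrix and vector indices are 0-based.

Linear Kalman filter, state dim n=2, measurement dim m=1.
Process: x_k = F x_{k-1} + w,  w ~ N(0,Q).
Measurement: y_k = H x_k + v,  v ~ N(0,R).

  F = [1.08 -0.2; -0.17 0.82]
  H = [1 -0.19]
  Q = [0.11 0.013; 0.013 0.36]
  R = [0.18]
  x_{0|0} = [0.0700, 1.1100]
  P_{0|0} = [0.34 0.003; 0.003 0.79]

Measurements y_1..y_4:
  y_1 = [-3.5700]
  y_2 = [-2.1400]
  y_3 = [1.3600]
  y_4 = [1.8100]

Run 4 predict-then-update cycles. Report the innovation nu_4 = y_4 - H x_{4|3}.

innov = [2.0951]

step 1: x^-=[-0.1464, 0.8983]  P^-=[0.5369 -0.1762; -0.1762 0.9002]  S=[0.8163]  K=[0.6987; -0.4254]  nu=[-3.2529]  x^+=[-2.4192, 2.2820]  P^+=[0.1384 0.0664; 0.0664 0.7525]
step 2: x^-=[-3.0691, 2.2825]  P^-=[0.2728 -0.0748; -0.0748 0.8514]  S=[0.5120]  K=[0.5606; -0.4620]  nu=[1.3628]  x^+=[-2.3051, 1.6529]  P^+=[0.1119 0.0579; 0.0579 0.7422]
step 3: x^-=[-2.8201, 1.7473]  P^-=[0.2452 -0.0761; -0.0761 0.8461]  S=[0.4847]  K=[0.5358; -0.4886]  nu=[4.5121]  x^+=[-0.4026, -0.4575]  P^+=[0.1061 0.0508; 0.0508 0.7304]
step 4: x^-=[-0.3434, -0.3067]  P^-=[0.2410 -0.0795; -0.0795 0.8400]  S=[0.4816]  K=[0.5319; -0.4966]  nu=[2.0951]  x^+=[0.7709, -1.3471]  P^+=[0.1048 0.0477; 0.0477 0.7213]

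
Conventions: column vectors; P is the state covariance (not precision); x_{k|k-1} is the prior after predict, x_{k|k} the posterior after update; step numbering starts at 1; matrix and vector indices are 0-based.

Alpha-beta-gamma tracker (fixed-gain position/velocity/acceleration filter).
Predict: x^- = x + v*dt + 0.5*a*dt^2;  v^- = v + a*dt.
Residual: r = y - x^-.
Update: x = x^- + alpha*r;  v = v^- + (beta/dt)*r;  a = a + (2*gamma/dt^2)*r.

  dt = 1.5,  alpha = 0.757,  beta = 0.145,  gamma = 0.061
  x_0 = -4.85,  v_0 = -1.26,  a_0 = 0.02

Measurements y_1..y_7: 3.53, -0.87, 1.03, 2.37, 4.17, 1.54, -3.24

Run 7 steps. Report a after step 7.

step 1: x_pred=-6.7175  r=10.2475  x^+=1.0399  v^+=-0.2394  a^+=0.5756
step 2: x_pred=1.3283  r=-2.1983  x^+=-0.3358  v^+=0.4115  a^+=0.4564
step 3: x_pred=0.7950  r=0.2350  x^+=0.9729  v^+=1.1189  a^+=0.4692
step 4: x_pred=3.1791  r=-0.8091  x^+=2.5666  v^+=1.7445  a^+=0.4253
step 5: x_pred=5.6618  r=-1.4918  x^+=4.5325  v^+=2.2382  a^+=0.3444
step 6: x_pred=8.2774  r=-6.7374  x^+=3.1772  v^+=2.1036  a^+=-0.0209
step 7: x_pred=6.3091  r=-9.5491  x^+=-0.9196  v^+=1.1492  a^+=-0.5387

a_post = -0.5387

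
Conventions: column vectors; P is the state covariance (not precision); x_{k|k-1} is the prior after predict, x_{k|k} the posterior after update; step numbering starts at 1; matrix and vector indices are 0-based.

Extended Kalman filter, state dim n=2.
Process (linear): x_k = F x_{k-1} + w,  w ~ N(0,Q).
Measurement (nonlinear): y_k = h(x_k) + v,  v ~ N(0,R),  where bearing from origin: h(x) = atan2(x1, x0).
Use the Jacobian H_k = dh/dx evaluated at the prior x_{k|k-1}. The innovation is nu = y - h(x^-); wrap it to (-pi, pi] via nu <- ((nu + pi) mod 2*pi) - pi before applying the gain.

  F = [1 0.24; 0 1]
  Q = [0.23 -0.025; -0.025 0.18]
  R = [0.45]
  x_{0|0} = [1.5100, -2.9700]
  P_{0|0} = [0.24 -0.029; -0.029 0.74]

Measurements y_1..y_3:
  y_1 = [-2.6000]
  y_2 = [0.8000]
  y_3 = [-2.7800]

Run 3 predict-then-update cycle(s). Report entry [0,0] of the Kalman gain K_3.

K[0,0] = 0.6237

step 1: x^-=[0.7972, -2.9700]  P^-=[0.4987 0.1236; 0.1236 0.9200]  H_jac=[0.3141 0.0843]  S=[0.5123]  K=[0.3261; 0.2272]  nu=[-1.2914]  x^+=[0.3761, -3.2634]  P^+=[0.4442 0.0857; 0.0857 0.8936]
step 2: x^-=[-0.4071, -3.2634]  P^-=[0.7668 0.2751; 0.2751 1.0736]  H_jac=[0.3017 -0.0376]  S=[0.5151]  K=[0.4291; 0.0827]  nu=[2.4949]  x^+=[0.6634, -3.0571]  P^+=[0.6720 0.2568; 0.2568 1.0700]
step 3: x^-=[-0.0703, -3.0571]  P^-=[1.0869 0.4886; 0.4886 1.2500]  H_jac=[0.3269 -0.0075]  S=[0.5638]  K=[0.6237; 0.2667]  nu=[-1.1862]  x^+=[-0.8101, -3.3734]  P^+=[0.8675 0.3949; 0.3949 1.2099]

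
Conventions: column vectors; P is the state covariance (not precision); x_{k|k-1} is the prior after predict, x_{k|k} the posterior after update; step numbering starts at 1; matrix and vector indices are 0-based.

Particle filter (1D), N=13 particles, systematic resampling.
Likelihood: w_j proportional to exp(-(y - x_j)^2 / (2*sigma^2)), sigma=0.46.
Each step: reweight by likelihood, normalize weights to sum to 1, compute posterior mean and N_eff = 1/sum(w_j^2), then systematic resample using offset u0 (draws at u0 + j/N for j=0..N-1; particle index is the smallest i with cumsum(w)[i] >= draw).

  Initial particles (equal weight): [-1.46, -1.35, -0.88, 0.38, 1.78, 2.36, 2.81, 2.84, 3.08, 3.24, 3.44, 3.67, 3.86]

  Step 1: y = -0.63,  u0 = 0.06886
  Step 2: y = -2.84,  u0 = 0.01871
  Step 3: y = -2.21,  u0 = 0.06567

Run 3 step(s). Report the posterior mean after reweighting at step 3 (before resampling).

post_mean = -1.4036

step 1: w=[0.1361, 0.2036, 0.5980, 0.0622, 0.0000, 0.0000, 0.0000, 0.0000, 0.0000, 0.0000, 0.0000, 0.0000, 0.0000]  mean=-0.9762  Neff=2.3725  idx=[0, 1, 1, 1, 2, 2, 2, 2, 2, 2, 2, 2, 3]
step 2: w=[0.3992, 0.1893, 0.1893, 0.1893, 0.0041, 0.0041, 0.0041, 0.0041, 0.0041, 0.0041, 0.0041, 0.0041, 0.0000]  mean=-1.3785  Neff=3.7450  idx=[0, 0, 0, 0, 0, 1, 1, 1, 2, 2, 3, 3, 3]
step 3: w=[0.0974, 0.0974, 0.0974, 0.0974, 0.0974, 0.0641, 0.0641, 0.0641, 0.0641, 0.0641, 0.0641, 0.0641, 0.0641]  mean=-1.4036  Neff=12.4474  idx=[0, 1, 2, 3, 3, 4, 5, 6, 8, 9, 10, 11, 12]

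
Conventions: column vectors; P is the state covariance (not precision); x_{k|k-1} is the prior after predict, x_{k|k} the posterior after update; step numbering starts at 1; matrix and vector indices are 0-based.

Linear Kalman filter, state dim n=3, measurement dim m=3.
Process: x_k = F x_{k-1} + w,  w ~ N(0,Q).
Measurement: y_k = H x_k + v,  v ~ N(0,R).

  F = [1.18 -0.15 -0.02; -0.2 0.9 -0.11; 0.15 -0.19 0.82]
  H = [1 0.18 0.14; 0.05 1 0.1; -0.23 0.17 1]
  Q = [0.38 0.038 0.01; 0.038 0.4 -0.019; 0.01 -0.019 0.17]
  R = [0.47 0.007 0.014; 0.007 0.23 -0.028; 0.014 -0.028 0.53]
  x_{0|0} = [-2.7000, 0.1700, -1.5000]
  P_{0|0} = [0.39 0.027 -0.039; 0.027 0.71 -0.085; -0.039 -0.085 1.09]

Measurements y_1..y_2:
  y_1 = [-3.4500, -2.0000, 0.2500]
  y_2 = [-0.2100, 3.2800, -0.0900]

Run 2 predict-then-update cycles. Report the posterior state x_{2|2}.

step 1: x^-=[-3.1815, 0.8580, -1.6673]  P^-=[0.9312 -0.1130 0.0472; -0.1130 1.0093 -0.3032; 0.0472 -0.3032 0.9527]  S=[1.4099 0.0917 -0.0665; 0.0917 1.1797 -0.0539; -0.0665 -0.0539 1.4451]  K=[0.6529 -0.1078 -0.1028; -0.0372 0.8260 -0.0440; 0.1286 -0.1561 0.6161]  nu=[-0.1895, -2.5322, 1.0397]  x^+=[-3.1392, -1.2722, -0.6558]  P^+=[0.3064 -0.0361 0.0343; -0.0361 0.2017 -0.0896; 0.0343 -0.0896 0.3558]
step 2: x^-=[-3.5003, -0.4450, -0.7669]  P^-=[0.8219 -0.1043 0.1168; -0.1043 0.6122 -0.1752; 0.1168 -0.1752 0.4618]  S=[1.3071 0.0443 -0.0277; 0.0443 0.8045 -0.0391; -0.0277 -0.0391 0.9479]  K=[0.6287 -0.1026 -0.0808; -0.0396 0.7338 -0.0206; 0.1285 -0.1395 0.4255]  nu=[3.4778, 3.9767, -0.0525]  x^+=[-1.7177, 2.3366, -0.8972]  P^+=[0.2941 -0.0359 0.0426; -0.0359 0.1779 -0.0705; 0.0426 -0.0705 0.2530]

x_post = [-1.7177, 2.3366, -0.8972]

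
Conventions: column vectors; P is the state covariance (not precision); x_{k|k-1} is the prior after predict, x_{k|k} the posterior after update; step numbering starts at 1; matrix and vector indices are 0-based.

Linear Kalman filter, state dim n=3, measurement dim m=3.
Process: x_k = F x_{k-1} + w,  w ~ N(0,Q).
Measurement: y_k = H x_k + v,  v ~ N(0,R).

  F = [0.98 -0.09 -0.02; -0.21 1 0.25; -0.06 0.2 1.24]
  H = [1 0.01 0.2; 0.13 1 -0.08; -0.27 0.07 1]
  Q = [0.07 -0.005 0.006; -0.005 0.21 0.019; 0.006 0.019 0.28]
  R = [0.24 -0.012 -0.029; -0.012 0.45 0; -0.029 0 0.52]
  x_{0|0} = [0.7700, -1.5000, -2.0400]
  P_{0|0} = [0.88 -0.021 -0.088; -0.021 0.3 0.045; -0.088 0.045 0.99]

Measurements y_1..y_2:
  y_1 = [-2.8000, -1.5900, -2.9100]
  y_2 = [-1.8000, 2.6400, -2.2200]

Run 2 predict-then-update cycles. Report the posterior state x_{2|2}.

step 1: x^-=[0.9304, -2.1717, -2.8758]  P^-=[0.9253 -0.2629 -0.1922; -0.2629 0.6512 0.4814; -0.1922 0.4814 1.8533]  S=[1.1593 -0.0718 -0.0956; -0.0718 0.9874 0.3830; -0.0956 0.3830 2.6251]  K=[0.7496 -0.0179 -0.1455; -0.0935 0.5216 0.1483; 0.2218 0.0409 0.7407]  nu=[-3.1335, 0.2307, 0.3690]  x^+=[-1.4764, -1.7035, -3.2879]  P^+=[0.1932 -0.0455 -0.0420; -0.0455 0.2458 0.0503; -0.0420 0.0503 0.3639]
step 2: x^-=[-1.2278, -2.2155, -4.3291]  P^-=[0.2676 -0.1268 -0.0849; -0.1268 0.5358 0.2645; -0.0849 0.2645 0.8823]  S=[0.5075 -0.0557 -0.0069; -0.0557 0.9224 0.2408; -0.0069 0.2408 1.5121]  K=[0.4859 -0.0365 -0.1018; -0.0785 0.4980 0.1427; 0.1996 0.0528 0.6034]  nu=[0.3158, 4.6687, 1.9327]  x^+=[-1.4415, 0.3608, -2.8533]  P^+=[0.1264 -0.0411 -0.0300; -0.0411 0.2343 0.0490; -0.0300 0.0490 0.2965]

x_post = [-1.4415, 0.3608, -2.8533]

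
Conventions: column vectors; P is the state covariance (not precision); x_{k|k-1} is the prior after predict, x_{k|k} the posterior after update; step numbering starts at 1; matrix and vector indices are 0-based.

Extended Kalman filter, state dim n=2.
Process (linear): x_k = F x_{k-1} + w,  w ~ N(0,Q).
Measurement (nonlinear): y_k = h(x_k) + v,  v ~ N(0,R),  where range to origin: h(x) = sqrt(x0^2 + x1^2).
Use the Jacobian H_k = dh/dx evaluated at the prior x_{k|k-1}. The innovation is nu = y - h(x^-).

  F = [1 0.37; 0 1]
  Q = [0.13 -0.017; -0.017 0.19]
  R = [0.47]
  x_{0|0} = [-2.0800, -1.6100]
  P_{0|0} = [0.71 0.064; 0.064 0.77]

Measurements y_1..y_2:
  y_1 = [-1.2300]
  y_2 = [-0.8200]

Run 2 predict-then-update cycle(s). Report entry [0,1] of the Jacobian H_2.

step 1: x^-=[-2.6757, -1.6100]  P^-=[0.9928 0.3319; 0.3319 0.9600]  H_jac=[-0.8568 -0.5156]  S=[1.7473]  K=[-0.5848; -0.4460]  nu=[-4.3527]  x^+=[-0.1304, 0.3314]  P^+=[0.3953 -0.1238; -0.1238 0.6124]
step 2: x^-=[-0.0077, 0.3314]  P^-=[0.5175 0.0858; 0.0858 0.8024]  H_jac=[-0.0233 0.9997]  S=[1.2682]  K=[0.0581; 0.6309]  nu=[-1.1515]  x^+=[-0.0746, -0.3951]  P^+=[0.5132 0.0393; 0.0393 0.2975]

H_jac[0,1] = 0.9997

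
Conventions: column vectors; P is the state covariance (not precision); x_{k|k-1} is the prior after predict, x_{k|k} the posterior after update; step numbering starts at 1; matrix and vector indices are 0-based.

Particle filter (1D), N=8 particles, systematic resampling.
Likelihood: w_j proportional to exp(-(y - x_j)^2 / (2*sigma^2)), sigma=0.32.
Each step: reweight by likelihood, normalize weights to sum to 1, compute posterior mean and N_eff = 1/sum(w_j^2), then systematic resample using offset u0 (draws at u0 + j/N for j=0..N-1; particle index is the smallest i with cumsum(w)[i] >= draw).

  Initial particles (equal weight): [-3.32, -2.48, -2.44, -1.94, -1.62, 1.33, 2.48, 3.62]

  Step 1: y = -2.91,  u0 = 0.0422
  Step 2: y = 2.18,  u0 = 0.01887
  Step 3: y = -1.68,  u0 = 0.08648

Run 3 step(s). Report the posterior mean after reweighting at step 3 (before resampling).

step 1: w=[0.3680, 0.3390, 0.2843, 0.0085, 0.0002, 0.0000, 0.0000, 0.0000]  mean=-2.7729  Neff=3.0190  idx=[0, 0, 0, 1, 1, 1, 2, 2]
step 2: w=[0.0000, 0.0000, 0.0000, 0.0656, 0.0656, 0.0656, 0.4016, 0.4016]  mean=-2.4479  Neff=2.9803  idx=[3, 5, 6, 6, 6, 7, 7, 7]
step 3: w=[0.0986, 0.0986, 0.1338, 0.1338, 0.1338, 0.1338, 0.1338, 0.1338]  mean=-2.4479  Neff=7.8832  idx=[0, 2, 3, 3, 4, 5, 6, 7]

post_mean = -2.4479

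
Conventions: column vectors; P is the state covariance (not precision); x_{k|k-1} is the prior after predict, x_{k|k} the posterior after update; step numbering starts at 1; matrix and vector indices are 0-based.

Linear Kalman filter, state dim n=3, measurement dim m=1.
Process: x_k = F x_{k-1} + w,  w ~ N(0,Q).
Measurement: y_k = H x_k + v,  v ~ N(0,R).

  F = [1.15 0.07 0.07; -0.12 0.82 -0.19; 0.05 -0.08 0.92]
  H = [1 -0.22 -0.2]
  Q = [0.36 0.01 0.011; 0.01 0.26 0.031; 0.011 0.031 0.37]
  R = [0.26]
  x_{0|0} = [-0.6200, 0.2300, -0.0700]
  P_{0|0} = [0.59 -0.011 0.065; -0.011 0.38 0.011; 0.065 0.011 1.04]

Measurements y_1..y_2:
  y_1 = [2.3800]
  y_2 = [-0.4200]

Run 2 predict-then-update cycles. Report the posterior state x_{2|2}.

step 1: x^-=[-0.7018, 0.2763, -0.1138]  P^-=[1.1560 -0.0880 0.1804; -0.0880 0.5633 -0.1791; 0.1804 -0.1791 1.2586]  S=[1.4444]  K=[0.7888; -0.1219; -0.0221]  nu=[3.1198]  x^+=[1.7590, -0.1040, -0.1827]  P^+=[0.2574 0.0509 0.2056; 0.0509 0.5418 -0.1830; 0.2056 -0.1830 1.2579]
step 2: x^-=[2.0028, -0.2616, -0.0719]  P^-=[0.7487 -0.0183 0.3067; -0.0183 0.7298 -0.3889; 0.3067 -0.3889 1.4843]  S=[0.9545]  K=[0.7243; -0.1059; 0.1000]  nu=[-2.4947]  x^+=[0.1958, 0.0025, -0.3213]  P^+=[0.2479 0.0549 0.2376; 0.0549 0.7191 -0.3788; 0.2376 -0.3788 1.4747]

x_post = [0.1958, 0.0025, -0.3213]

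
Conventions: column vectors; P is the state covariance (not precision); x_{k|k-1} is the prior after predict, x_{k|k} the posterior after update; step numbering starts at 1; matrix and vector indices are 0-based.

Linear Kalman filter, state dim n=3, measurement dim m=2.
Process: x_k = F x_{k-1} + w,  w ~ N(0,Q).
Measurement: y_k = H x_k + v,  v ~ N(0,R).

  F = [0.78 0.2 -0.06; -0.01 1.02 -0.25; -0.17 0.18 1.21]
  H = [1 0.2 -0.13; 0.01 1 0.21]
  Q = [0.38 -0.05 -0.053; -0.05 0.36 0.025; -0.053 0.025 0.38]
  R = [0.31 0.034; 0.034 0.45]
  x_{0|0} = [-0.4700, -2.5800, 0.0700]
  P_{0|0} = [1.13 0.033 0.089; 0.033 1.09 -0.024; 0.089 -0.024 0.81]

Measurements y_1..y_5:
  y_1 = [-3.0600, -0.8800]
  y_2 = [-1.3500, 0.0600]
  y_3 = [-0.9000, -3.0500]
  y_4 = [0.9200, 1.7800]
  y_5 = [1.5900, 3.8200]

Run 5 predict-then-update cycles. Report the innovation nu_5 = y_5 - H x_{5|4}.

step 1: x^-=[-0.8868, -2.6444, -0.2998]  P^-=[1.1165 0.1873 -0.1395; 0.1873 1.5568 -0.0496; -0.1395 -0.0496 1.5848]  S=[1.6294 0.4761; 0.4761 2.0591]  K=[0.7458 -0.0903; 0.0968 0.7295; -0.2769 0.2009]  nu=[-1.6833, 1.8362]  x^+=[-2.3080, -1.4678, 0.5351]  P^+=[0.2577 -0.0496 0.1510; -0.0496 0.3784 -0.2208; 0.1510 -0.2208 1.4298]
step 2: x^-=[-2.1259, -1.6078, 0.7757]  P^-=[0.5327 0.0025 -0.0896; 0.0025 0.9575 -0.5869; -0.0896 -0.5869 2.3378]  S=[0.9754 0.2024; 0.2024 1.2638]  K=[0.5797 -0.1016; 0.1449 0.6369; -0.5253 0.0075]  nu=[1.1983, 1.5262]  x^+=[-1.5862, -0.4622, 0.1576]  P^+=[0.2157 -0.0695 0.1967; -0.0695 0.3870 -0.4512; 0.1967 -0.4512 2.0701]
step 3: x^-=[-1.3391, -0.4949, 0.3772]  P^-=[0.5049 0.0151 -0.1420; 0.0151 1.1245 -1.0482; -0.1420 -1.0482 3.1564]  S=[1.0107 0.2555; 0.2555 1.2732]  K=[0.5507 -0.1181; 0.2030 0.6697; -0.7133 -0.1606]  nu=[0.5872, -2.6209]  x^+=[-0.7063, -2.1310, 0.3793]  P^+=[0.2139 -0.0853 0.2319; -0.0853 0.4424 -0.6345; 0.2319 -0.6345 2.5508]
step 4: x^-=[-0.9998, -2.2614, 0.1955]  P^-=[0.5039 0.0346 -0.1851; 0.0346 1.3062 -1.3976; -0.1851 -1.3976 3.7686]  S=[1.0645 0.3165; 0.3165 1.3353]  K=[0.5404 -0.1275; 0.2400 0.7018; -0.8190 -0.2613]  nu=[2.3975, 4.0103]  x^+=[-0.2154, 1.1283, -2.8159]  P^+=[0.2150 -0.0943 0.2532; -0.0943 0.4807 -0.7418; 0.2532 -0.7418 2.8279]
step 5: x^-=[0.2266, 1.8570, -3.1676]  P^-=[0.5049 0.0472 -0.2095; 0.0472 1.4184 -1.5998; -0.2095 -1.5998 4.1206]  S=[1.0978 0.3546; 0.3546 1.3783]  K=[0.5359 -0.1319; 0.2586 0.7191; -0.8699 -0.3106]  nu=[0.5802, 2.6259]  x^+=[0.1913, 3.8955, -4.4878]  P^+=[0.2157 -0.0988 0.2642; -0.0988 0.5003 -0.7947; 0.2642 -0.7947 2.9653]

innov = [0.5802, 2.6259]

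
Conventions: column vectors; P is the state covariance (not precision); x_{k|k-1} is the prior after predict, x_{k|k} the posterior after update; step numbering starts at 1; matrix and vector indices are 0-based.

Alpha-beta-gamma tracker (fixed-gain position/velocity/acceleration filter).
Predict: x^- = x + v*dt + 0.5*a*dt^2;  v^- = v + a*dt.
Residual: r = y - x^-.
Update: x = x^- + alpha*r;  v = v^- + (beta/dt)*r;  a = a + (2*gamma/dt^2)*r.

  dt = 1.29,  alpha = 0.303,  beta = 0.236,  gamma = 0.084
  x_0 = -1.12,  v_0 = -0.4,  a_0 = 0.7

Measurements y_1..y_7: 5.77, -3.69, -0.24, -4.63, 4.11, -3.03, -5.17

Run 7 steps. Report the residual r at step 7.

step 1: x_pred=-1.0536  r=6.8236  x^+=1.0140  v^+=1.7513  a^+=1.3889
step 2: x_pred=4.4288  r=-8.1188  x^+=1.9688  v^+=2.0577  a^+=0.5692
step 3: x_pred=5.0969  r=-5.3369  x^+=3.4798  v^+=1.8156  a^+=0.0305
step 4: x_pred=5.8473  r=-10.4773  x^+=2.6727  v^+=-0.0619  a^+=-1.0273
step 5: x_pred=1.7381  r=2.3719  x^+=2.4568  v^+=-0.9531  a^+=-0.7878
step 6: x_pred=0.5717  r=-3.6017  x^+=-0.5196  v^+=-2.6284  a^+=-1.1515
step 7: x_pred=-4.8683  r=-0.3017  x^+=-4.9597  v^+=-4.1690  a^+=-1.1819

resid = -0.3017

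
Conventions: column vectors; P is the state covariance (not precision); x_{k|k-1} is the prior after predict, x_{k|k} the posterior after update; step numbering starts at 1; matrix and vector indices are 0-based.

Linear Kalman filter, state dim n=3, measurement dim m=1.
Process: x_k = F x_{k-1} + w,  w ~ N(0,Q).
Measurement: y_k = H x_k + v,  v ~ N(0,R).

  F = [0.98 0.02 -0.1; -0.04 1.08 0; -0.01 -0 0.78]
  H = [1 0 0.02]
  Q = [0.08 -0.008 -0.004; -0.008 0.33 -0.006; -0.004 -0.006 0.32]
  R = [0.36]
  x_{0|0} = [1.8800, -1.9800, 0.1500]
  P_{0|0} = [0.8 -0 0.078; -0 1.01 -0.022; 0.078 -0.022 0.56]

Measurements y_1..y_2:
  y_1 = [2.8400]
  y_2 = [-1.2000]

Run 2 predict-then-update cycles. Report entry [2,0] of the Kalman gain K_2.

step 1: x^-=[1.7878, -2.2136, 0.0982]  P^-=[0.8391 -0.0149 0.0038; -0.0149 1.5093 -0.0266; 0.0038 -0.0266 0.6596]  S=[1.1995]  K=[0.6996; -0.0128; 0.0142]  nu=[1.0502]  x^+=[2.5225, -2.2271, 0.1131]  P^+=[0.2520 -0.0041 -0.0081; -0.0041 1.5091 -0.0264; -0.0081 -0.0264 0.6593]
step 2: x^-=[2.4162, -2.5061, 0.0630]  P^-=[0.3308 0.0132 -0.0645; 0.0132 2.0910 -0.0279; -0.0645 -0.0279 0.7213]  S=[0.6885]  K=[0.4786; 0.0184; -0.0727]  nu=[-3.6175]  x^+=[0.6851, -2.5726, 0.3261]  P^+=[0.1731 0.0072 -0.0405; 0.0072 2.0908 -0.0269; -0.0405 -0.0269 0.7176]

K[2,0] = -0.0727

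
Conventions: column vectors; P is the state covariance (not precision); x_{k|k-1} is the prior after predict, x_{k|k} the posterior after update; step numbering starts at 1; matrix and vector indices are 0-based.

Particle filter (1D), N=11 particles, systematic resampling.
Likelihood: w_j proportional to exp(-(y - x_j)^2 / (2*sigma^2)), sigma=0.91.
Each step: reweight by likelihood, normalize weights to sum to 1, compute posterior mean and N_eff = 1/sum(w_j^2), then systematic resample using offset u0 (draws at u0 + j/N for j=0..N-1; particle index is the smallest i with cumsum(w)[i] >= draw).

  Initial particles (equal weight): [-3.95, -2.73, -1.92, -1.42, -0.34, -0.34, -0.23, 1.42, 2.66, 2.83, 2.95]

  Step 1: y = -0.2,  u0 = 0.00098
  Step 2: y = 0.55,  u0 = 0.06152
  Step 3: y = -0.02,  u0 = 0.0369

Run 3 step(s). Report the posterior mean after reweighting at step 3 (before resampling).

post_mean = -0.2991

step 1: w=[0.0001, 0.0055, 0.0442, 0.1074, 0.2607, 0.2607, 0.2637, 0.0541, 0.0019, 0.0010, 0.0007]  mean=-0.4039  Neff=4.5059  idx=[1, 3, 4, 4, 4, 5, 5, 5, 6, 6, 6]
step 2: w=[0.0003, 0.0163, 0.1052, 0.1052, 0.1052, 0.1052, 0.1052, 0.1052, 0.1175, 0.1175, 0.1175]  mean=-0.3194  Neff=9.2563  idx=[2, 3, 4, 5, 5, 6, 7, 8, 9, 9, 10]
step 3: w=[0.0897, 0.0897, 0.0897, 0.0897, 0.0897, 0.0897, 0.0897, 0.0930, 0.0930, 0.0930, 0.0930]  mean=-0.2991  Neff=10.9968  idx=[0, 1, 2, 3, 4, 5, 6, 7, 8, 9, 10]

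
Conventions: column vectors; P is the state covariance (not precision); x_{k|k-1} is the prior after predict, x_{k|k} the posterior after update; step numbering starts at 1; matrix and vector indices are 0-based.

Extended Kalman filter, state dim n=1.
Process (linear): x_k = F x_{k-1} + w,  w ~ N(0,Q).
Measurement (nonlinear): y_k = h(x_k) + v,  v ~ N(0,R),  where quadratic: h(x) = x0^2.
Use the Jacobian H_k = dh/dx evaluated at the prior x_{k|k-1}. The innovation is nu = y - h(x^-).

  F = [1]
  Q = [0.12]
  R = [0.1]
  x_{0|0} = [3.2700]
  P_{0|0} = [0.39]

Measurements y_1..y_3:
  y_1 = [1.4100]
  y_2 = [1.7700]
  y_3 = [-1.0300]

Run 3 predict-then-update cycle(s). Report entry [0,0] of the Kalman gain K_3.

step 1: x^-=[3.2700]  P^-=[0.5100]  H_jac=[6.5400]  S=[21.9135]  K=[0.1522]  nu=[-9.2829]  x^+=[1.8571]  P^+=[0.0023]
step 2: x^-=[1.8571]  P^-=[0.1223]  H_jac=[3.7141]  S=[1.7875]  K=[0.2542]  nu=[-1.6787]  x^+=[1.4304]  P^+=[0.0068]
step 3: x^-=[1.4304]  P^-=[0.1268]  H_jac=[2.8608]  S=[1.1381]  K=[0.3188]  nu=[-3.0760]  x^+=[0.4496]  P^+=[0.0111]

K[0,0] = 0.3188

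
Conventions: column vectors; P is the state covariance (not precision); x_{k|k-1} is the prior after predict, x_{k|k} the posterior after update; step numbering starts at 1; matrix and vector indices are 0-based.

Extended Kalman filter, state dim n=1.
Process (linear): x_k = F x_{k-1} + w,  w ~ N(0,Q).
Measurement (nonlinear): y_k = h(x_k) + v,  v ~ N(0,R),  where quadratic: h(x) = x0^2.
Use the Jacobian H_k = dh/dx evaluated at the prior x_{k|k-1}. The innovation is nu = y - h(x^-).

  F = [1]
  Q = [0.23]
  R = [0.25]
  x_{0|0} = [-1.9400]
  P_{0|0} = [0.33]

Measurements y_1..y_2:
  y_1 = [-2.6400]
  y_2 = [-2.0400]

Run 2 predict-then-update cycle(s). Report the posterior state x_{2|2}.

step 1: x^-=[-1.9400]  P^-=[0.5600]  H_jac=[-3.8800]  S=[8.6805]  K=[-0.2503]  nu=[-6.4036]  x^+=[-0.3371]  P^+=[0.0161]
step 2: x^-=[-0.3371]  P^-=[0.2461]  H_jac=[-0.6742]  S=[0.3619]  K=[-0.4586]  nu=[-2.1536]  x^+=[0.6505]  P^+=[0.1700]

x_post = [0.6505]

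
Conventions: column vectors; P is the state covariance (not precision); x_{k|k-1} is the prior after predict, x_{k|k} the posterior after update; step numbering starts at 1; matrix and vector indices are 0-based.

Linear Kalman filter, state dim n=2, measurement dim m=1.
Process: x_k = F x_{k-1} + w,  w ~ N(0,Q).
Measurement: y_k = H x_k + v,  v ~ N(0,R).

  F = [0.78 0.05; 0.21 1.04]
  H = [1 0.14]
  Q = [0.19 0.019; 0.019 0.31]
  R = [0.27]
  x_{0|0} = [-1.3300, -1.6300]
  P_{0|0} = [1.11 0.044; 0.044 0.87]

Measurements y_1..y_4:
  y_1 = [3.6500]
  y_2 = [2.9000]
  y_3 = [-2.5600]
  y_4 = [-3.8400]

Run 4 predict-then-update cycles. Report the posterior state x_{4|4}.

step 1: x^-=[-1.1189, -1.9745]  P^-=[0.8709 0.2822; 0.2822 1.3192]  S=[1.2458]  K=[0.7308; 0.3748]  nu=[5.0453]  x^+=[2.5683, -0.0836]  P^+=[0.2056 -0.0590; -0.0590 1.1442]
step 2: x^-=[1.9991, 0.4523]  P^-=[0.3133 0.0637; 0.0637 1.5308]  S=[0.6312]  K=[0.5106; 0.4405]  nu=[0.8376]  x^+=[2.4267, 0.8213]  P^+=[0.1488 -0.0782; -0.0782 1.4084]
step 3: x^-=[1.9339, 1.3638]  P^-=[0.2780 0.0523; 0.0523 1.8057]  S=[0.5980]  K=[0.4771; 0.5102]  nu=[-4.6848]  x^+=[-0.3010, -1.0266]  P^+=[0.1419 -0.0932; -0.0932 1.6500]
step 4: x^-=[-0.2861, -1.1309]  P^-=[0.2732 0.0514; 0.0514 2.0602]  S=[0.5979]  K=[0.4689; 0.5684]  nu=[-3.3956]  x^+=[-1.8782, -3.0608]  P^+=[0.1417 -0.1079; -0.1079 1.8670]

x_post = [-1.8782, -3.0608]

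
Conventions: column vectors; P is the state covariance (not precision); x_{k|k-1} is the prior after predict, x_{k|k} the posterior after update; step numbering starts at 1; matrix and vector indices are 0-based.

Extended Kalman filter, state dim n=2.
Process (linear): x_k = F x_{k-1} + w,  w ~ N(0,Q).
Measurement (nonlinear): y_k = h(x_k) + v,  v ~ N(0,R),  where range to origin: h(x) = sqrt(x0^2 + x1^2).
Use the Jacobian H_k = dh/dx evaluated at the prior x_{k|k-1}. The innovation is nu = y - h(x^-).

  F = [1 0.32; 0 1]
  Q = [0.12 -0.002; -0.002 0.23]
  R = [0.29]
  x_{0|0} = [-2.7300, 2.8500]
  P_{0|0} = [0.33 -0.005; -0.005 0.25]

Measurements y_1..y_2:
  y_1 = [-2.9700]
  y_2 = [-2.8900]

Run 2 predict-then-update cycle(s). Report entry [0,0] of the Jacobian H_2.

step 1: x^-=[-1.8180, 2.8500]  P^-=[0.4724 0.0730; 0.0730 0.4800]  H_jac=[-0.5378 0.8431]  S=[0.7016]  K=[-0.2744; 0.5208]  nu=[-6.3505]  x^+=[-0.0755, -0.4575]  P^+=[0.4196 0.1733; 0.1733 0.2897]
step 2: x^-=[-0.2219, -0.4575]  P^-=[0.6801 0.2640; 0.2640 0.5197]  H_jac=[-0.4364 -0.8997]  S=[1.0476]  K=[-0.5101; -0.5563]  nu=[-3.3985]  x^+=[1.5116, 1.4331]  P^+=[0.4076 -0.0333; -0.0333 0.1955]

H_jac[0,0] = -0.4364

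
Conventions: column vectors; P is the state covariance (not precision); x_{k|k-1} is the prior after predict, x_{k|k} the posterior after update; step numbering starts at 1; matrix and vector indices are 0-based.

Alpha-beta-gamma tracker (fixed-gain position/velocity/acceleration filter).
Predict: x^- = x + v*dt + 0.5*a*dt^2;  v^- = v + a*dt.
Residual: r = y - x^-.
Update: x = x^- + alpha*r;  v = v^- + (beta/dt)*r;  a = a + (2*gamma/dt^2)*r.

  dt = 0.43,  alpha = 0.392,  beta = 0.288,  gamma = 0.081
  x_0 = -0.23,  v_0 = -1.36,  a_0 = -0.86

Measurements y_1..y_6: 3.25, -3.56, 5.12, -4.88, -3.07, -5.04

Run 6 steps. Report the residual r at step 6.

resid = -1.2766

step 1: x_pred=-0.8943  r=4.1443  x^+=0.7303  v^+=1.0459  a^+=2.7710
step 2: x_pred=1.4362  r=-4.9962  x^+=-0.5223  v^+=-1.1088  a^+=-1.6064
step 3: x_pred=-1.1476  r=6.2676  x^+=1.3093  v^+=2.3983  a^+=3.8850
step 4: x_pred=2.6997  r=-7.5797  x^+=-0.2715  v^+=-1.0078  a^+=-2.7560
step 5: x_pred=-0.9597  r=-2.1103  x^+=-1.7869  v^+=-3.6063  a^+=-4.6049
step 6: x_pred=-3.7634  r=-1.2766  x^+=-4.2638  v^+=-6.4415  a^+=-5.7234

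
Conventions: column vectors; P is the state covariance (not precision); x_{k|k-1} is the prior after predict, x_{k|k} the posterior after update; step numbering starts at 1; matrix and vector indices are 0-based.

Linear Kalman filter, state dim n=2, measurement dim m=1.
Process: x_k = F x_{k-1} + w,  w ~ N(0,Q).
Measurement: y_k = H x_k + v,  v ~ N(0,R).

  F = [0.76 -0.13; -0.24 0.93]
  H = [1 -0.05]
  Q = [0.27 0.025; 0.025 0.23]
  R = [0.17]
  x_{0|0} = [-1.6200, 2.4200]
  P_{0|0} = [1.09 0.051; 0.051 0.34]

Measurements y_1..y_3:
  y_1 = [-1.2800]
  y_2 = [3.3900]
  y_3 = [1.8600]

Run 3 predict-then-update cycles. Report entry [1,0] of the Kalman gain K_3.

K[1,0] = -0.2232

step 1: x^-=[-1.5458, 2.6394]  P^-=[0.8953 -0.1773; -0.1773 0.5641]  S=[1.0844]  K=[0.8338; -0.1895]  nu=[0.3978]  x^+=[-1.2142, 2.5640]  P^+=[0.1414 -0.0060; -0.0060 0.5251]
step 2: x^-=[-1.2561, 2.6759]  P^-=[0.3617 -0.0687; -0.0687 0.6950]  S=[0.5404]  K=[0.6758; -0.1914]  nu=[4.7799]  x^+=[1.9743, 1.7610]  P^+=[0.1150 0.0012; 0.0012 0.6752]
step 3: x^-=[1.2715, 1.1639]  P^-=[0.3476 -0.0767; -0.0767 0.8201]  S=[0.5273]  K=[0.6664; -0.2232]  nu=[0.6467]  x^+=[1.7025, 1.0195]  P^+=[0.1134 0.0017; 0.0017 0.7938]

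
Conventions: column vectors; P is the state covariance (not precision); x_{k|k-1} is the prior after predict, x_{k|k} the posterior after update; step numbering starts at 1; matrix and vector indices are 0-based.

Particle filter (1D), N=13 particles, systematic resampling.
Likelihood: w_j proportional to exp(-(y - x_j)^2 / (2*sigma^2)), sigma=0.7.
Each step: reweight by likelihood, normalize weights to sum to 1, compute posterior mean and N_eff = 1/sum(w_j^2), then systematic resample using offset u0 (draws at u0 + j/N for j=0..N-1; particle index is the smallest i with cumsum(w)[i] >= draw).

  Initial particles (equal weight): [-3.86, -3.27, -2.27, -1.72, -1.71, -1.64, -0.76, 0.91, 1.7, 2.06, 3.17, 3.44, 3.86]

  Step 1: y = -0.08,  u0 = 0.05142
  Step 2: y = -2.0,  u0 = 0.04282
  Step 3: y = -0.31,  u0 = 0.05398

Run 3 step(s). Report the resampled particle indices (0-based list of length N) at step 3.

step 1: w=[0.0000, 0.0000, 0.0059, 0.0509, 0.0527, 0.0661, 0.4942, 0.2914, 0.0312, 0.0074, 0.0000, 0.0000, 0.0000]  mean=-0.3416  Neff=2.9411  idx=[3, 5, 6, 6, 6, 6, 6, 6, 6, 7, 7, 7, 8]
step 2: w=[0.2834, 0.2690, 0.0639, 0.0639, 0.0639, 0.0639, 0.0639, 0.0639, 0.0639, 0.0001, 0.0001, 0.0001, 0.0000]  mean=-1.2684  Neff=5.5174  idx=[0, 0, 0, 0, 1, 1, 1, 2, 3, 4, 6, 7, 8]
step 3: w=[0.0223, 0.0223, 0.0223, 0.0223, 0.0279, 0.0279, 0.0279, 0.1379, 0.1379, 0.1379, 0.1379, 0.1379, 0.1379]  mean=-0.9192  Neff=8.4488  idx=[2, 5, 7, 7, 8, 8, 9, 10, 10, 11, 11, 12, 12]

resampled_idx = [2, 5, 7, 7, 8, 8, 9, 10, 10, 11, 11, 12, 12]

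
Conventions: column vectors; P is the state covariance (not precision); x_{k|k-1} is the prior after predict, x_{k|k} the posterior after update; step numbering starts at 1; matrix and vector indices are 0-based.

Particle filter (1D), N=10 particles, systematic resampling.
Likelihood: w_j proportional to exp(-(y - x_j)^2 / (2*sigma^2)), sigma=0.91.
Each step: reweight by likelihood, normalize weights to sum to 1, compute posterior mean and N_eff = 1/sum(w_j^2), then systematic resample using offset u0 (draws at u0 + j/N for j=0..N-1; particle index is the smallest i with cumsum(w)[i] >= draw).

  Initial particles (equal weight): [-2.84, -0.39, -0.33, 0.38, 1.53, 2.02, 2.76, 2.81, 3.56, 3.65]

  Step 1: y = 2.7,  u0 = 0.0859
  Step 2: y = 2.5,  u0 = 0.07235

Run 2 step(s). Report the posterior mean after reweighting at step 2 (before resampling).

post_mean = 2.7548

step 1: w=[0.0000, 0.0007, 0.0009, 0.0087, 0.0983, 0.1700, 0.2242, 0.2231, 0.1438, 0.1303]  mean=2.7298  Neff=5.6711  idx=[4, 5, 6, 6, 6, 7, 7, 8, 9, 9]
step 2: w=[0.0744, 0.1143, 0.1261, 0.1261, 0.1261, 0.1240, 0.1240, 0.0667, 0.0591, 0.0591]  mean=2.7548  Neff=9.2158  idx=[0, 1, 2, 3, 4, 5, 5, 6, 7, 9]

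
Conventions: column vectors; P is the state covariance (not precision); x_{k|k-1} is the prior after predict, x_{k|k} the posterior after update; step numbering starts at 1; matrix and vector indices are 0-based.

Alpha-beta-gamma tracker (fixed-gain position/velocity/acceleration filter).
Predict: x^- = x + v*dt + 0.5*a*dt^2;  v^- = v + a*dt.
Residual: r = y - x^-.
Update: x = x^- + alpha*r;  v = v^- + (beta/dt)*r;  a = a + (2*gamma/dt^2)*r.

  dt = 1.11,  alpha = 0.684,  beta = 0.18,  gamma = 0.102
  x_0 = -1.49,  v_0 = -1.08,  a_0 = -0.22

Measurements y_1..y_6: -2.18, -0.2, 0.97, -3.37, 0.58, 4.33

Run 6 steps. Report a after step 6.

step 1: x_pred=-2.8243  r=0.6443  x^+=-2.3836  v^+=-1.2197  a^+=-0.1133
step 2: x_pred=-3.8073  r=3.6073  x^+=-1.3399  v^+=-0.7605  a^+=0.4839
step 3: x_pred=-1.8860  r=2.8560  x^+=0.0675  v^+=0.2398  a^+=0.9568
step 4: x_pred=0.9231  r=-4.2931  x^+=-2.0134  v^+=0.6057  a^+=0.2460
step 5: x_pred=-1.1895  r=1.7695  x^+=0.0208  v^+=1.1657  a^+=0.5390
step 6: x_pred=1.6468  r=2.6832  x^+=3.4821  v^+=2.1991  a^+=0.9832

a_post = 0.9832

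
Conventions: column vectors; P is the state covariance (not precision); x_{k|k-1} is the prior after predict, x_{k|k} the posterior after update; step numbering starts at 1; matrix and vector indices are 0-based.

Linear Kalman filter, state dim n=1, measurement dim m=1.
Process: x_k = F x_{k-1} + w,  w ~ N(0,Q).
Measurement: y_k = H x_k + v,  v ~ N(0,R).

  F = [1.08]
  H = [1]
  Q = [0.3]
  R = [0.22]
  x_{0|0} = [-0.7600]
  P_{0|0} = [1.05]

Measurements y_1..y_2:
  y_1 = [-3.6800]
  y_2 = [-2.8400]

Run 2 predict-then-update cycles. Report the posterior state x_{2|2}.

x_post = [-3.0602]

step 1: x^-=[-0.8208]  P^-=[1.5247]  S=[1.7447]  K=[0.8739]  nu=[-2.8592]  x^+=[-3.3195]  P^+=[0.1923]
step 2: x^-=[-3.5850]  P^-=[0.5243]  S=[0.7443]  K=[0.7044]  nu=[0.7450]  x^+=[-3.0602]  P^+=[0.1550]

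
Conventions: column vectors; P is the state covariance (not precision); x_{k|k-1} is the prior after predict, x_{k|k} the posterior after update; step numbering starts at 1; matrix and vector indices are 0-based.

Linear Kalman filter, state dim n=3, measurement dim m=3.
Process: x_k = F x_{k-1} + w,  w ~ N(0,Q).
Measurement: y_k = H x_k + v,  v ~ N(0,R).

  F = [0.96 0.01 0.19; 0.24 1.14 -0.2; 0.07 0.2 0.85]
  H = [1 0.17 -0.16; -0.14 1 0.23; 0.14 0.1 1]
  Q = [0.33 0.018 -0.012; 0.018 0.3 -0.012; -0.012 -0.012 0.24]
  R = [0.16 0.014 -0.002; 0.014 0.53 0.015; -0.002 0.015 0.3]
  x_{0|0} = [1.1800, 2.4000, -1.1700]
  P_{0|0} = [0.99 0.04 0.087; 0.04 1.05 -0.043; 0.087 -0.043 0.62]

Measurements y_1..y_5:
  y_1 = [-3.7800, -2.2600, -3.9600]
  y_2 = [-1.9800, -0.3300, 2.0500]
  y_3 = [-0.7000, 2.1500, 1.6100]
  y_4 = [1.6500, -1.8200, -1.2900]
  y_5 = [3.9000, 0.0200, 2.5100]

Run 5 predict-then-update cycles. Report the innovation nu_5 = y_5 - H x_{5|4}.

innov = [3.0312, 0.6758, 2.9056]

step 1: x^-=[0.9345, 3.2532, -0.4319]  P^-=[1.2972 0.2564 0.2346; 0.2564 1.7795 0.1203; 0.2346 0.1203 0.7317]  S=[1.5329 0.4030 0.3724; 0.4030 2.3421 0.4659; 0.3724 0.4659 1.1718]  K=[0.8439 -0.1215 0.1572; 0.1732 0.7392 -0.0638; -0.0741 -0.0158 0.6925]  nu=[-5.3366, -5.2830, -3.9842]  x^+=[-3.5536, -1.3223, -2.7122]  P^+=[0.1435 -0.0364 0.0272; -0.0364 0.3981 -0.0431; 0.0272 -0.0431 0.2082]
step 2: x^-=[-3.9400, -1.8179, -2.8186]  P^-=[0.4789 -0.0054 0.0456; -0.0054 0.8310 0.0062; 0.0456 0.0062 0.3946]  S=[0.6562 0.0792 0.0609; 0.0792 1.3928 0.1803; 0.0609 0.1803 0.7261]  K=[0.7183 -0.1008 0.1191; 0.1371 0.5953 -0.0373; -0.0767 -0.0031 0.5602]  nu=[1.8181, 1.5845, 5.6020]  x^+=[-2.1263, -0.8341, 0.1755]  P^+=[0.1212 -0.0289 0.0187; -0.0289 0.3198 -0.0305; 0.0187 -0.0305 0.1686]
step 3: x^-=[-2.0162, -1.4963, -0.1665]  P^-=[0.4540 0.0022 0.0325; 0.0022 0.7257 0.0059; 0.0325 0.0059 0.3663]  S=[0.6343 0.0700 0.0483; 0.0700 1.2839 0.1657; 0.0483 0.1657 0.6928]  K=[0.7100 -0.0952 0.1123; 0.1367 0.5625 -0.0304; -0.0808 0.0012 0.5415]  nu=[1.5440, 3.4023, 2.2084]  x^+=[-0.9957, 0.5614, 0.9084]  P^+=[0.1191 -0.0260 0.0168; -0.0260 0.3023 -0.0275; 0.0168 -0.0275 0.1630]
step 4: x^-=[-0.7777, 0.2193, 0.8148]  P^-=[0.4512 0.0058 0.0306; 0.0058 0.7029 0.0055; 0.0306 0.0055 0.3624]  S=[0.6327 0.0697 0.0466; 0.0697 1.2599 0.1628; 0.0466 0.1628 0.6881]  K=[0.7091 -0.0936 0.1112; 0.1377 0.5545 -0.0292; -0.0817 0.0020 0.5387]  nu=[2.5208, -2.3356, -2.0178]  x^+=[1.0039, -0.6694, -0.4830]  P^+=[0.1188 -0.0251 0.0164; -0.0251 0.2980 -0.0270; 0.0164 -0.0270 0.1622]
step 5: x^-=[0.8653, -0.4256, -0.4742]  P^-=[0.4508 0.0068 0.0303; 0.0068 0.6977 0.0052; 0.0303 0.0052 0.3618]  S=[0.6326 0.0699 0.0464; 0.0699 1.2542 0.1620; 0.0464 0.1620 0.6873]  K=[0.7090 -0.0932 0.1111; 0.1381 0.5525 -0.0291; -0.0819 0.0021 0.5383]  nu=[3.0312, 0.6758, 2.9056]  x^+=[3.2740, 0.2818, 0.8431]  P^+=[0.1188 -0.0249 0.0164; -0.0249 0.2970 -0.0269; 0.0164 -0.0269 0.1621]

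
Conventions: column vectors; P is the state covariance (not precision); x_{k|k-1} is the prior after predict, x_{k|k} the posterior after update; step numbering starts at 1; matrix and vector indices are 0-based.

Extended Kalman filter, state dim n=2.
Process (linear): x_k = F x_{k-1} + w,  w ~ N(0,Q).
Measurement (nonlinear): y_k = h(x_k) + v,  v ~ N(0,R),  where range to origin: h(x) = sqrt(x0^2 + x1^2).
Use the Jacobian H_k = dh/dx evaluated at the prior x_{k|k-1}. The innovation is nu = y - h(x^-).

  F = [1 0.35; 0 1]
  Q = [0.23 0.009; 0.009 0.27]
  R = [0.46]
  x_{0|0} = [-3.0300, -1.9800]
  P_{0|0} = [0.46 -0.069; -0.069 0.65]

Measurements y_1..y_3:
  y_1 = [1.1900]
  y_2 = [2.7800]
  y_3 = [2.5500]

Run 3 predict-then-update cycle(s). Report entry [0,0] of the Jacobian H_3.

step 1: x^-=[-3.7230, -1.9800]  P^-=[0.7213 0.1675; 0.1675 0.9200]  H_jac=[-0.8829 -0.4696]  S=[1.3640]  K=[-0.5246; -0.4251]  nu=[-3.0268]  x^+=[-2.1353, -0.6932]  P^+=[0.3460 -0.1367; -0.1367 0.6735]
step 2: x^-=[-2.3779, -0.6932]  P^-=[0.5628 0.1080; 0.1080 0.9435]  H_jac=[-0.9600 -0.2799]  S=[1.1107]  K=[-0.5137; -0.3311]  nu=[0.3031]  x^+=[-2.5336, -0.7936]  P^+=[0.2697 -0.0809; -0.0809 0.8217]
step 3: x^-=[-2.8114, -0.7936]  P^-=[0.5438 0.2157; 0.2157 1.0917]  H_jac=[-0.9624 -0.2717]  S=[1.1570]  K=[-0.5029; -0.4358]  nu=[-0.3712]  x^+=[-2.6247, -0.6318]  P^+=[0.2511 -0.0379; -0.0379 0.8720]

H_jac[0,0] = -0.9624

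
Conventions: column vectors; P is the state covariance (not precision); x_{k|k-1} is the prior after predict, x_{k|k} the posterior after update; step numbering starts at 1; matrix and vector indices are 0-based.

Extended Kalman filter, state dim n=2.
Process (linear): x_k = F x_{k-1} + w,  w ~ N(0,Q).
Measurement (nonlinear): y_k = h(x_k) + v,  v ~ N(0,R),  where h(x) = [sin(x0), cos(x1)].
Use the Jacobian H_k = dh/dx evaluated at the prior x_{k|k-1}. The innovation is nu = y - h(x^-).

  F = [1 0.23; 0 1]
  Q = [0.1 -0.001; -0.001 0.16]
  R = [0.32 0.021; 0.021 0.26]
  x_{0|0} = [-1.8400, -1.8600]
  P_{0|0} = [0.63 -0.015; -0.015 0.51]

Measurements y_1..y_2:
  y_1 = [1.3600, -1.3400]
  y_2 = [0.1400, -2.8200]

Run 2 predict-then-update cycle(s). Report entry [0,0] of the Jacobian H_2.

step 1: x^-=[-2.2678, -1.8600]  P^-=[0.7501 0.1013; 0.1013 0.6700]  H_jac=[-0.6419 0.0000; 0.0000 0.9585]  S=[0.6291 -0.0413; -0.0413 0.8755]  K=[-0.7605 0.0750; -0.0554 0.7309]  nu=[2.1268, -1.0548]  x^+=[-3.9642, -2.7487]  P^+=[0.3766 0.0037; 0.0037 0.1970]
step 2: x^-=[-4.5964, -2.7487]  P^-=[0.4888 0.0480; 0.0480 0.3570]  H_jac=[-0.1157 0.0000; 0.0000 0.3829]  S=[0.3265 0.0189; 0.0189 0.3123]  K=[-0.1772 0.0696; -0.0425 0.4403]  nu=[-0.8533, -1.8962]  x^+=[-4.5771, -3.5473]  P^+=[0.4775 0.0375; 0.0375 0.2966]

H_jac[0,0] = -0.1157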